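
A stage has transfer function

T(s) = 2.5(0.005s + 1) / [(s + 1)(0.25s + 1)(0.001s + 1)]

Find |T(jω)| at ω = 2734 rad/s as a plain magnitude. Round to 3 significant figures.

6.30e-06

At ω = 2734 rad/s:
zero (1 + j2734·0.005) = 1 + j13.67 → |·| ≈ 13.707, ∠ ≈ 85.82°
pole (1 + j2734·1) = 1 + j2734 → |·| ≈ 2734, ∠ ≈ 89.98°
pole (1 + j2734·0.25) = 1 + j683.5 → |·| ≈ 683.5, ∠ ≈ 89.92°
pole (1 + j2734·0.001) = 1 + j2.734 → |·| ≈ 2.9111, ∠ ≈ 69.91°
|T| = 2.5 · 13.707 / (2734 · 683.5 · 2.9111) ≈ 6.2992e-06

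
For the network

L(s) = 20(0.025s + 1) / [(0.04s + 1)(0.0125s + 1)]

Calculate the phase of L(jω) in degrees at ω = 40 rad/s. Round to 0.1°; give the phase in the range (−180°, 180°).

At ω = 40 rad/s:
zero (1 + j40·0.025) = 1 + j1 → |·| ≈ 1.4142, ∠ ≈ 45.00°
pole (1 + j40·0.04) = 1 + j1.6 → |·| ≈ 1.8868, ∠ ≈ 57.99°
pole (1 + j40·0.0125) = 1 + j0.5 → |·| ≈ 1.118, ∠ ≈ 26.57°
∠L = (45.00°) − (57.99° + 26.57°) = -39.56°

-39.6°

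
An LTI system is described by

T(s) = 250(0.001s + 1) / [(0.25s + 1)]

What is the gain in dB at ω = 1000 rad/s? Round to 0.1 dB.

3.0 dB

At ω = 1000 rad/s:
zero (1 + j1000·0.001) = 1 + j1 → |·| ≈ 1.4142, ∠ ≈ 45.00°
pole (1 + j1000·0.25) = 1 + j250 → |·| ≈ 250, ∠ ≈ 89.77°
|T| = 250 · 1.4142 / (250) ≈ 1.4142
Gain = 20 log₁₀(1.4142) ≈ 3.01 dB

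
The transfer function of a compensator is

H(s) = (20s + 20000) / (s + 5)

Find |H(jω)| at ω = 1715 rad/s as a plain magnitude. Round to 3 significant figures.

23.2

Substitute s = j1715:
Numerator: 20(j1715) + 20000 = 20000 + j34300
Denominator: (j1715) + 5 = 5 + j1715
|N| = √(20000² + 34300²) ≈ 39705, ∠N ≈ 59.75°
|D| = √(5² + 1715²) ≈ 1715, ∠D ≈ 89.83°
|H| = 39705 / 1715 ≈ 23.152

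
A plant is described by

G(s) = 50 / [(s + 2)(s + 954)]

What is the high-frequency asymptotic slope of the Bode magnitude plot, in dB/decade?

-40 dB/decade

Each pole contributes −20 dB/decade at high frequency; each zero contributes +20 dB/decade.
Net: 0 zero(s) − 2 pole(s) → -40 dB/decade.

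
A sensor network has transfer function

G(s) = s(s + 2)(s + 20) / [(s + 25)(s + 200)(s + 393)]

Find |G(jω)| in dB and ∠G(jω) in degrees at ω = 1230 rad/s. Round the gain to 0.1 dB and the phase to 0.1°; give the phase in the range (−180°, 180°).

At s = jω = j1230:
zero (s+2): 2 + j1230 → |·| = √(2²+1230²) = √1512904 ≈ 1230, ∠ = arctan(1230/2) ≈ 89.91°
zero (s+20): 20 + j1230 → |·| = √(20²+1230²) = √1513300 ≈ 1230.2, ∠ = arctan(1230/20) ≈ 89.07°
zero at origin: s = j1230 → |·| = 1230, ∠ = 90.00°
pole (s+25): 25 + j1230 → |·| = √(25²+1230²) = √1513525 ≈ 1230.3, ∠ = arctan(1230/25) ≈ 88.84°
pole (s+200): 200 + j1230 → |·| = √(200²+1230²) = √1552900 ≈ 1246.2, ∠ = arctan(1230/200) ≈ 80.76°
pole (s+393): 393 + j1230 → |·| = √(393²+1230²) = √1667349 ≈ 1291.3, ∠ = arctan(1230/393) ≈ 72.28°
|G| = 1 · 1.8612e+09 / 1.9798e+09 ≈ 0.94009
Gain = 20 log₁₀(0.94009) ≈ -0.54 dB
∠G = 268.98° − 241.88° = 27.10°

-0.5 dB, 27.1°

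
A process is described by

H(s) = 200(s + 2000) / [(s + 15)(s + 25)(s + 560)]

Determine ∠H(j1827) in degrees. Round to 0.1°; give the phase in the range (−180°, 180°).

150.7°

At s = jω = j1827:
zero (s+2000): 2000 + j1827 → |·| = √(2000²+1827²) = √7337929 ≈ 2708.9, ∠ = arctan(1827/2000) ≈ 42.41°
pole (s+15): 15 + j1827 → |·| = √(15²+1827²) = √3338154 ≈ 1827.1, ∠ = arctan(1827/15) ≈ 89.53°
pole (s+25): 25 + j1827 → |·| = √(25²+1827²) = √3338554 ≈ 1827.2, ∠ = arctan(1827/25) ≈ 89.22°
pole (s+560): 560 + j1827 → |·| = √(560²+1827²) = √3651529 ≈ 1910.9, ∠ = arctan(1827/560) ≈ 72.96°
∠H = 42.41° − 251.71° = -209.30° ≡ 150.70° (principal value)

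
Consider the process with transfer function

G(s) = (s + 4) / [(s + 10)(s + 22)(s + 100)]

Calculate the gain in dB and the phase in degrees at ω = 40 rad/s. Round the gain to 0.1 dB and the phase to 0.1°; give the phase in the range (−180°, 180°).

At s = jω = j40:
zero (s+4): 4 + j40 → |·| = √(4²+40²) = √1616 ≈ 40.2, ∠ = arctan(40/4) ≈ 84.29°
pole (s+10): 10 + j40 → |·| = √(10²+40²) = √1700 ≈ 41.231, ∠ = arctan(40/10) ≈ 75.96°
pole (s+22): 22 + j40 → |·| = √(22²+40²) = √2084 ≈ 45.651, ∠ = arctan(40/22) ≈ 61.19°
pole (s+100): 100 + j40 → |·| = √(100²+40²) = √11600 ≈ 107.7, ∠ = arctan(40/100) ≈ 21.80°
|G| = 1 · 40.2 / 2.0272e+05 ≈ 0.0001983
Gain = 20 log₁₀(0.0001983) ≈ -74.05 dB
∠G = 84.29° − 158.95° = -74.66°

-74.1 dB, -74.7°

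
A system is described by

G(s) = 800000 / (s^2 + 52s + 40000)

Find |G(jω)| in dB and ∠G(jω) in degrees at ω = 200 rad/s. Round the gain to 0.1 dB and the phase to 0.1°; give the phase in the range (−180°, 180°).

At s = jω = j200:
quadratic: (j200)² + 52·j200 + 40000 = 0 + j10400 → |·| ≈ 10400, ∠ ≈ 90.00°
|G| = 800000 / 10400 ≈ 76.923
Gain = 20 log₁₀(76.923) ≈ 37.72 dB
∠G = 0.00° − 90.00° = -90.00°

37.7 dB, -90.0°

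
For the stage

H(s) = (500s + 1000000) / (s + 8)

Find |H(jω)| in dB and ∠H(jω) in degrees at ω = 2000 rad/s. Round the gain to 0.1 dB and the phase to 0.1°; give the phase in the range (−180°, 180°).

Substitute s = j2000:
Numerator: 500(j2000) + 1000000 = 1000000 + j1000000
Denominator: (j2000) + 8 = 8 + j2000
|N| = √(1000000² + 1000000²) ≈ 1.4142e+06, ∠N ≈ 45.00°
|D| = √(8² + 2000²) ≈ 2000, ∠D ≈ 89.77°
|H| = 1.4142e+06 / 2000 ≈ 707.1
Gain = 20 log₁₀(707.1) ≈ 56.99 dB
∠H = 45.00° − 89.77° = -44.77°

57.0 dB, -44.8°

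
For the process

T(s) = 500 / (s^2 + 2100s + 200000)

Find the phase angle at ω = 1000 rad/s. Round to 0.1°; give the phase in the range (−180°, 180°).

-110.9°

Substitute s = j1000:
Numerator: 500 = 500 + j0
Denominator: (j1000)^2 + 2100(j1000) + 200000 = -800000 + j2100000
|N| = √(500² + 0²) ≈ 500, ∠N ≈ 0.00°
|D| = √(800000² + 2100000²) ≈ 2.2472e+06, ∠D ≈ 110.85°
∠T = 0.00° − 110.85° = -110.85°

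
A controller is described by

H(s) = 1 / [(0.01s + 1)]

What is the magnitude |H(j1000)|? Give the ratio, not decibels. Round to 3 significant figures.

At ω = 1000 rad/s:
pole (1 + j1000·0.01) = 1 + j10 → |·| ≈ 10.05, ∠ ≈ 84.29°
|H| = 1 · 1 / (10.05) ≈ 0.099502

0.0995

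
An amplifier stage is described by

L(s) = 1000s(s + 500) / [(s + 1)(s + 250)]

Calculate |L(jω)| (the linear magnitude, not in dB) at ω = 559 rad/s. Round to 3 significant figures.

At s = jω = j559:
zero (s+500): 500 + j559 → |·| = √(500²+559²) = √562481 ≈ 749.99, ∠ = arctan(559/500) ≈ 48.19°
zero at origin: s = j559 → |·| = 559, ∠ = 90.00°
pole (s+1): 1 + j559 → |·| = √(1²+559²) = √312482 ≈ 559, ∠ = arctan(559/1) ≈ 89.90°
pole (s+250): 250 + j559 → |·| = √(250²+559²) = √374981 ≈ 612.36, ∠ = arctan(559/250) ≈ 65.90°
|L| = 1000 · 4.1924e+05 / 3.4231e+05 ≈ 1224.7

1.22e+03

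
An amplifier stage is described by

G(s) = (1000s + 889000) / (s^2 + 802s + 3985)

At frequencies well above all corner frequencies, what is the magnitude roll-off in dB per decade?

Each pole contributes −20 dB/decade at high frequency; each zero contributes +20 dB/decade.
Net: 1 zero(s) − 2 pole(s) → -20 dB/decade.

-20 dB/decade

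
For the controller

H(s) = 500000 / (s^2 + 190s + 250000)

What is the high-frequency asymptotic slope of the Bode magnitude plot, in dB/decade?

Each pole contributes −20 dB/decade at high frequency; each zero contributes +20 dB/decade.
Net: 0 zero(s) − 2 pole(s) → -40 dB/decade.

-40 dB/decade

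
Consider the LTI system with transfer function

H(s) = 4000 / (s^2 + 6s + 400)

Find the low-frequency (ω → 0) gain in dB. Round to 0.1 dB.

H(0) = 4000 / 400 = 10
20 log₁₀(10) ≈ 20.00 dB

20.0 dB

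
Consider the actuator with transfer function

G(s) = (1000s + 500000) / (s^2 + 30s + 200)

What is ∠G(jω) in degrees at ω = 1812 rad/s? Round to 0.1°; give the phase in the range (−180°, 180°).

Substitute s = j1812:
Numerator: 1000(j1812) + 500000 = 500000 + j1812000
Denominator: (j1812)^2 + 30(j1812) + 200 = -3283144 + j54360
|N| = √(500000² + 1812000²) ≈ 1.8797e+06, ∠N ≈ 74.57°
|D| = √(3283144² + 54360²) ≈ 3.2836e+06, ∠D ≈ 179.05°
∠G = 74.57° − 179.05° = -104.48°

-104.5°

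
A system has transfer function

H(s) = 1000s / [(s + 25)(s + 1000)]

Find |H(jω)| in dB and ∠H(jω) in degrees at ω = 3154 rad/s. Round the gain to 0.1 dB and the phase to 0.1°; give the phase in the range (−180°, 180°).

At s = jω = j3154:
zero at origin: s = j3154 → |·| = 3154, ∠ = 90.00°
pole (s+25): 25 + j3154 → |·| = √(25²+3154²) = √9948341 ≈ 3154.1, ∠ = arctan(3154/25) ≈ 89.55°
pole (s+1000): 1000 + j3154 → |·| = √(1000²+3154²) = √10947716 ≈ 3308.7, ∠ = arctan(3154/1000) ≈ 72.41°
|H| = 1000 · 3154 / 1.0436e+07 ≈ 0.30222
Gain = 20 log₁₀(0.30222) ≈ -10.39 dB
∠H = 90.00° − 161.96° = -71.96°

-10.4 dB, -72.0°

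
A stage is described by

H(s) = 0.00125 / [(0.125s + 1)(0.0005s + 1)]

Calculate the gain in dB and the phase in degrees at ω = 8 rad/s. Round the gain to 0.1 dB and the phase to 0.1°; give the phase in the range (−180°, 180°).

At ω = 8 rad/s:
pole (1 + j8·0.125) = 1 + j1 → |·| ≈ 1.4142, ∠ ≈ 45.00°
pole (1 + j8·0.0005) = 1 + j0.004 → |·| ≈ 1, ∠ ≈ 0.23°
|H| = 0.00125 · 1 / (1.4142 · 1) ≈ 0.00088389
Gain = 20 log₁₀(0.00088389) ≈ -61.07 dB
∠H = (0°) − (45.00° + 0.23°) = -45.23°

-61.1 dB, -45.2°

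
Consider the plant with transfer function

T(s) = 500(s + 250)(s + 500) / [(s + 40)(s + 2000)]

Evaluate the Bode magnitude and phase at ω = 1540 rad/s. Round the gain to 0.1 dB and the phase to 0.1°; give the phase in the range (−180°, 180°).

50.2 dB, 26.7°

At s = jω = j1540:
zero (s+250): 250 + j1540 → |·| = √(250²+1540²) = √2434100 ≈ 1560.2, ∠ = arctan(1540/250) ≈ 80.78°
zero (s+500): 500 + j1540 → |·| = √(500²+1540²) = √2621600 ≈ 1619.1, ∠ = arctan(1540/500) ≈ 72.01°
pole (s+40): 40 + j1540 → |·| = √(40²+1540²) = √2373200 ≈ 1540.5, ∠ = arctan(1540/40) ≈ 88.51°
pole (s+2000): 2000 + j1540 → |·| = √(2000²+1540²) = √6371600 ≈ 2524.2, ∠ = arctan(1540/2000) ≈ 37.60°
|T| = 500 · 2.5261e+06 / 3.8885e+06 ≈ 324.82
Gain = 20 log₁₀(324.82) ≈ 50.23 dB
∠T = 152.79° − 126.11° = 26.68°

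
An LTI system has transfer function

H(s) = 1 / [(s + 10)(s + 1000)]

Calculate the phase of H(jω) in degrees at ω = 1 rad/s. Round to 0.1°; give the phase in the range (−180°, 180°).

-5.8°

At s = jω = j1:
pole (s+10): 10 + j1 → |·| = √(10²+1²) = √101 ≈ 10.05, ∠ = arctan(1/10) ≈ 5.71°
pole (s+1000): 1000 + j1 → |·| = √(1000²+1²) = √1000001 ≈ 1000, ∠ = arctan(1/1000) ≈ 0.06°
∠H = 0.00° − 5.77° = -5.77°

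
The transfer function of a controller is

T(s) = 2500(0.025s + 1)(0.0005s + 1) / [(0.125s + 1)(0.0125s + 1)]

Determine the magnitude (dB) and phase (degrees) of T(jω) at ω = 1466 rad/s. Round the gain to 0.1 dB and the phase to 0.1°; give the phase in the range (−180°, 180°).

30.6 dB, -51.9°

At ω = 1466 rad/s:
zero (1 + j1466·0.025) = 1 + j36.65 → |·| ≈ 36.664, ∠ ≈ 88.44°
zero (1 + j1466·0.0005) = 1 + j0.733 → |·| ≈ 1.2399, ∠ ≈ 36.24°
pole (1 + j1466·0.125) = 1 + j183.25 → |·| ≈ 183.25, ∠ ≈ 89.69°
pole (1 + j1466·0.0125) = 1 + j18.325 → |·| ≈ 18.352, ∠ ≈ 86.88°
|T| = 2500 · 36.664 · 1.2399 / (183.25 · 18.352) ≈ 33.794
Gain = 20 log₁₀(33.794) ≈ 30.58 dB
∠T = (88.44° + 36.24°) − (89.69° + 86.88°) = -51.89°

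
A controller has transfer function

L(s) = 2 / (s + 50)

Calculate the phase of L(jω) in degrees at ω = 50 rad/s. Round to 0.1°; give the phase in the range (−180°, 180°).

-45.0°

Substitute s = j50:
Numerator: 2 = 2 + j0
Denominator: (j50) + 50 = 50 + j50
|N| = √(2² + 0²) ≈ 2, ∠N ≈ 0.00°
|D| = √(50² + 50²) ≈ 70.711, ∠D ≈ 45.00°
∠L = 0.00° − 45.00° = -45.00°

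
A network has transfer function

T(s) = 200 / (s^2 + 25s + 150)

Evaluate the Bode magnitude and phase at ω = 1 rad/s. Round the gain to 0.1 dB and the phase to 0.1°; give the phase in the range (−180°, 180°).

2.4 dB, -9.5°

Substitute s = j1:
Numerator: 200 = 200 + j0
Denominator: (j1)^2 + 25(j1) + 150 = 149 + j25
|N| = √(200² + 0²) ≈ 200, ∠N ≈ 0.00°
|D| = √(149² + 25²) ≈ 151.08, ∠D ≈ 9.52°
|T| = 200 / 151.08 ≈ 1.3238
Gain = 20 log₁₀(1.3238) ≈ 2.44 dB
∠T = 0.00° − 9.52° = -9.52°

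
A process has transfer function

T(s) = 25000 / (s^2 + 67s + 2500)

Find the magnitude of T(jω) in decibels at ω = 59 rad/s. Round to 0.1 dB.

At s = jω = j59:
quadratic: (j59)² + 67·j59 + 2500 = -981 + j3953 → |·| ≈ 4072.9, ∠ ≈ 103.94°
|T| = 25000 / 4072.9 ≈ 6.1381
Gain = 20 log₁₀(6.1381) ≈ 15.76 dB

15.8 dB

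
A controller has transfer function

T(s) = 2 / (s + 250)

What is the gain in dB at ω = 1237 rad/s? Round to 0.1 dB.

At s = jω = j1237:
pole (s+250): 250 + j1237 → |·| = √(250²+1237²) = √1592669 ≈ 1262, ∠ = arctan(1237/250) ≈ 78.57°
|T| = 2 / 1262 ≈ 0.0015848
Gain = 20 log₁₀(0.0015848) ≈ -56.00 dB

-56.0 dB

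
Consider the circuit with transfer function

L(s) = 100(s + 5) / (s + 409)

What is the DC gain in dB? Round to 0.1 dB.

L(0) = 100·5 / (409) ≈ 1.2225
20 log₁₀(1.2225) ≈ 1.74 dB

1.7 dB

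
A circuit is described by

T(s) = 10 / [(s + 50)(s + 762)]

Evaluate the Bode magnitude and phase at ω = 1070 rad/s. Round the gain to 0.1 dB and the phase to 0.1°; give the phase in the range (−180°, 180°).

At s = jω = j1070:
pole (s+50): 50 + j1070 → |·| = √(50²+1070²) = √1147400 ≈ 1071.2, ∠ = arctan(1070/50) ≈ 87.32°
pole (s+762): 762 + j1070 → |·| = √(762²+1070²) = √1725544 ≈ 1313.6, ∠ = arctan(1070/762) ≈ 54.54°
|T| = 10 / 1.4071e+06 ≈ 7.1068e-06
Gain = 20 log₁₀(7.1068e-06) ≈ -102.97 dB
∠T = 0.00° − 141.86° = -141.86°

-103.0 dB, -141.9°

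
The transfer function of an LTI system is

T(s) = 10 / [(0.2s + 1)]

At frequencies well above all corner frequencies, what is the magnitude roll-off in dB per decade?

Each pole contributes −20 dB/decade at high frequency; each zero contributes +20 dB/decade.
Net: 0 zero(s) − 1 pole(s) → -20 dB/decade.

-20 dB/decade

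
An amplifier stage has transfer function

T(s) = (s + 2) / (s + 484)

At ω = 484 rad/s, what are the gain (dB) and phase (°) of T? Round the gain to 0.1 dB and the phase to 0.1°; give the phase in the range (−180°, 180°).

-3.0 dB, 44.8°

Substitute s = j484:
Numerator: (j484) + 2 = 2 + j484
Denominator: (j484) + 484 = 484 + j484
|N| = √(2² + 484²) ≈ 484, ∠N ≈ 89.76°
|D| = √(484² + 484²) ≈ 684.48, ∠D ≈ 45.00°
|T| = 484 / 684.48 ≈ 0.70711
Gain = 20 log₁₀(0.70711) ≈ -3.01 dB
∠T = 89.76° − 45.00° = 44.76°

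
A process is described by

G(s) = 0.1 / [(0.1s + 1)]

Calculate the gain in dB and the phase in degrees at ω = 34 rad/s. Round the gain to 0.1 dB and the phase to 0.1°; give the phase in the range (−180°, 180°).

At ω = 34 rad/s:
pole (1 + j34·0.1) = 1 + j3.4 → |·| ≈ 3.544, ∠ ≈ 73.61°
|G| = 0.1 · 1 / (3.544) ≈ 0.028217
Gain = 20 log₁₀(0.028217) ≈ -30.99 dB
∠G = (0°) − (73.61°) = -73.61°

-31.0 dB, -73.6°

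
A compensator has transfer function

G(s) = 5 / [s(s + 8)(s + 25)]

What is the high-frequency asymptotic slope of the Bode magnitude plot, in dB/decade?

-60 dB/decade

Each pole contributes −20 dB/decade at high frequency; each zero contributes +20 dB/decade.
Net: 0 zero(s) − 3 pole(s) → -60 dB/decade.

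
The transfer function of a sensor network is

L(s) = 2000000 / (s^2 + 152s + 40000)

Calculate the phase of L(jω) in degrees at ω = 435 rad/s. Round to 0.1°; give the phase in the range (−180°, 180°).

-156.1°

At s = jω = j435:
quadratic: (j435)² + 152·j435 + 40000 = -149225 + j66120 → |·| ≈ 1.6322e+05, ∠ ≈ 156.10°
∠L = 0.00° − 156.10° = -156.10°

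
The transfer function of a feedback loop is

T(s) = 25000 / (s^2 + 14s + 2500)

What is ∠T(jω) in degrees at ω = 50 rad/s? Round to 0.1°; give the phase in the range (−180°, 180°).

-90.0°

At s = jω = j50:
quadratic: (j50)² + 14·j50 + 2500 = 0 + j700 → |·| ≈ 700, ∠ ≈ 90.00°
∠T = 0.00° − 90.00° = -90.00°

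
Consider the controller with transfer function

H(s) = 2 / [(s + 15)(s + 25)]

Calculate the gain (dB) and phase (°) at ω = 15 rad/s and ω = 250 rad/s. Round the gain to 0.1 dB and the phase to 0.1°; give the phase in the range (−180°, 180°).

ω = 15: -49.8 dB, -76.0°; ω = 250: -90.0 dB, -170.9°

At s = jω = j15:
pole (s+15): 15 + j15 → |·| = √(15²+15²) = √450 ≈ 21.213, ∠ = arctan(15/15) ≈ 45.00°
pole (s+25): 25 + j15 → |·| = √(25²+15²) = √850 ≈ 29.155, ∠ = arctan(15/25) ≈ 30.96°
|H| = 2 / 618.47 ≈ 0.0032338
Gain = 20 log₁₀(0.0032338) ≈ -49.81 dB
∠H = 0.00° − 75.96° = -75.96°

At s = jω = j250:
pole (s+15): 15 + j250 → |·| = √(15²+250²) = √62725 ≈ 250.45, ∠ = arctan(250/15) ≈ 86.57°
pole (s+25): 25 + j250 → |·| = √(25²+250²) = √63125 ≈ 251.25, ∠ = arctan(250/25) ≈ 84.29°
|H| = 2 / 62926 ≈ 3.1783e-05
Gain = 20 log₁₀(3.1783e-05) ≈ -89.96 dB
∠H = 0.00° − 170.86° = -170.86°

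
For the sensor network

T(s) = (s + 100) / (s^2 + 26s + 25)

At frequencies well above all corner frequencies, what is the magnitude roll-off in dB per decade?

Each pole contributes −20 dB/decade at high frequency; each zero contributes +20 dB/decade.
Net: 1 zero(s) − 2 pole(s) → -20 dB/decade.

-20 dB/decade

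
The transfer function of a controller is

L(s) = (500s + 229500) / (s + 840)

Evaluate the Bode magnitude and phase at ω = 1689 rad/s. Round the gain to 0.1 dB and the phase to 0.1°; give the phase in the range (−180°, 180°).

53.3 dB, 11.2°

Substitute s = j1689:
Numerator: 500(j1689) + 229500 = 229500 + j844500
Denominator: (j1689) + 840 = 840 + j1689
|N| = √(229500² + 844500²) ≈ 8.7513e+05, ∠N ≈ 74.80°
|D| = √(840² + 1689²) ≈ 1886.4, ∠D ≈ 63.56°
|L| = 8.7513e+05 / 1886.4 ≈ 463.92
Gain = 20 log₁₀(463.92) ≈ 53.33 dB
∠L = 74.80° − 63.56° = 11.24°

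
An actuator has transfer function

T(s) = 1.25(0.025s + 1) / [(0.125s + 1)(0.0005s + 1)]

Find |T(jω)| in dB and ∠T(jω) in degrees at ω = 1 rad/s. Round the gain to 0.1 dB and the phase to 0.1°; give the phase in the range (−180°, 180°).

At ω = 1 rad/s:
zero (1 + j1·0.025) = 1 + j0.025 → |·| ≈ 1.0003, ∠ ≈ 1.43°
pole (1 + j1·0.125) = 1 + j0.125 → |·| ≈ 1.0078, ∠ ≈ 7.13°
pole (1 + j1·0.0005) = 1 + j0.0005 → |·| ≈ 1, ∠ ≈ 0.03°
|T| = 1.25 · 1.0003 / (1.0078 · 1) ≈ 1.2407
Gain = 20 log₁₀(1.2407) ≈ 1.87 dB
∠T = (1.43°) − (7.13° + 0.03°) = -5.73°

1.9 dB, -5.7°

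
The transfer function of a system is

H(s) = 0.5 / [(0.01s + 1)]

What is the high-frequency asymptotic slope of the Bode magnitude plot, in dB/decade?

Each pole contributes −20 dB/decade at high frequency; each zero contributes +20 dB/decade.
Net: 0 zero(s) − 1 pole(s) → -20 dB/decade.

-20 dB/decade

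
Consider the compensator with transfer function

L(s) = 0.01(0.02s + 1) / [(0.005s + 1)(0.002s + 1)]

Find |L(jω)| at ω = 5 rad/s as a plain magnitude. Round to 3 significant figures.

0.0100

At ω = 5 rad/s:
zero (1 + j5·0.02) = 1 + j0.1 → |·| ≈ 1.005, ∠ ≈ 5.71°
pole (1 + j5·0.005) = 1 + j0.025 → |·| ≈ 1.0003, ∠ ≈ 1.43°
pole (1 + j5·0.002) = 1 + j0.01 → |·| ≈ 1, ∠ ≈ 0.57°
|L| = 0.01 · 1.005 / (1.0003 · 1) ≈ 0.010047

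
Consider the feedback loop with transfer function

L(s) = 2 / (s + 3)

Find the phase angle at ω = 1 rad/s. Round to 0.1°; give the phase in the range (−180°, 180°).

At s = jω = j1:
pole (s+3): 3 + j1 → |·| = √(3²+1²) = √10 ≈ 3.1623, ∠ = arctan(1/3) ≈ 18.43°
∠L = 0.00° − 18.43° = -18.43°

-18.4°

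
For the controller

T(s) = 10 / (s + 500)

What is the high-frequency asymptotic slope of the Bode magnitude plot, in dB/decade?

Each pole contributes −20 dB/decade at high frequency; each zero contributes +20 dB/decade.
Net: 0 zero(s) − 1 pole(s) → -20 dB/decade.

-20 dB/decade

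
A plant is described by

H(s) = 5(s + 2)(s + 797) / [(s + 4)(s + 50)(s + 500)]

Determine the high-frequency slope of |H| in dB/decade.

-20 dB/decade

Each pole contributes −20 dB/decade at high frequency; each zero contributes +20 dB/decade.
Net: 2 zero(s) − 3 pole(s) → -20 dB/decade.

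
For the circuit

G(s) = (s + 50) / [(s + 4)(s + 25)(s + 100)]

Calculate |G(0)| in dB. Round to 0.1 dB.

G(0) = 1·50 / (4·25·100) = 0.005
20 log₁₀(0.005) ≈ -46.02 dB

-46.0 dB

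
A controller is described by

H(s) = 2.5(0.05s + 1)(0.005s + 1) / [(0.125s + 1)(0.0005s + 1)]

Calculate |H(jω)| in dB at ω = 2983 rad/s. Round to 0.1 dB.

18.4 dB

At ω = 2983 rad/s:
zero (1 + j2983·0.05) = 1 + j149.15 → |·| ≈ 149.15, ∠ ≈ 89.62°
zero (1 + j2983·0.005) = 1 + j14.915 → |·| ≈ 14.948, ∠ ≈ 86.16°
pole (1 + j2983·0.125) = 1 + j372.875 → |·| ≈ 372.88, ∠ ≈ 89.85°
pole (1 + j2983·0.0005) = 1 + j1.4915 → |·| ≈ 1.7957, ∠ ≈ 56.16°
|H| = 2.5 · 149.15 · 14.948 / (372.88 · 1.7957) ≈ 8.3242
Gain = 20 log₁₀(8.3242) ≈ 18.41 dB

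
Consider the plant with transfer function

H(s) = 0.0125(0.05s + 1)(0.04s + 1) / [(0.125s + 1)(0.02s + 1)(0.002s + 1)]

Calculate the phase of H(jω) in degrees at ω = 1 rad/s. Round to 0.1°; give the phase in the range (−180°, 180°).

At ω = 1 rad/s:
zero (1 + j1·0.05) = 1 + j0.05 → |·| ≈ 1.0012, ∠ ≈ 2.86°
zero (1 + j1·0.04) = 1 + j0.04 → |·| ≈ 1.0008, ∠ ≈ 2.29°
pole (1 + j1·0.125) = 1 + j0.125 → |·| ≈ 1.0078, ∠ ≈ 7.13°
pole (1 + j1·0.02) = 1 + j0.02 → |·| ≈ 1.0002, ∠ ≈ 1.15°
pole (1 + j1·0.002) = 1 + j0.002 → |·| ≈ 1, ∠ ≈ 0.11°
∠H = (2.86° + 2.29°) − (7.13° + 1.15° + 0.11°) = -3.24°

-3.2°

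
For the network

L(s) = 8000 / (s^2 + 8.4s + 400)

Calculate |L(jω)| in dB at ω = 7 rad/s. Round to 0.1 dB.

At s = jω = j7:
quadratic: (j7)² + 8.4·j7 + 400 = 351 + j58.8 → |·| ≈ 355.89, ∠ ≈ 9.51°
|L| = 8000 / 355.89 ≈ 22.479
Gain = 20 log₁₀(22.479) ≈ 27.04 dB

27.0 dB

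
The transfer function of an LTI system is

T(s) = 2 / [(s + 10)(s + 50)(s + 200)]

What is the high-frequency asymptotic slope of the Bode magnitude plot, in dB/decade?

-60 dB/decade

Each pole contributes −20 dB/decade at high frequency; each zero contributes +20 dB/decade.
Net: 0 zero(s) − 3 pole(s) → -60 dB/decade.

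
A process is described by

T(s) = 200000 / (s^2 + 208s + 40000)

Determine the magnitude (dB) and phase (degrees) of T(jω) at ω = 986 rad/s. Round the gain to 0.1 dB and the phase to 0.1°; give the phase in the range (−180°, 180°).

At s = jω = j986:
quadratic: (j986)² + 208·j986 + 40000 = -932196 + j205088 → |·| ≈ 9.5449e+05, ∠ ≈ 167.59°
|T| = 200000 / 9.5449e+05 ≈ 0.20954
Gain = 20 log₁₀(0.20954) ≈ -13.57 dB
∠T = 0.00° − 167.59° = -167.59°

-13.6 dB, -167.6°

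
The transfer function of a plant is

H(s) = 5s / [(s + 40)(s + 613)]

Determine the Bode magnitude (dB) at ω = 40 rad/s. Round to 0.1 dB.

-44.8 dB

At s = jω = j40:
zero at origin: s = j40 → |·| = 40, ∠ = 90.00°
pole (s+40): 40 + j40 → |·| = √(40²+40²) = √3200 ≈ 56.569, ∠ = arctan(40/40) ≈ 45.00°
pole (s+613): 613 + j40 → |·| = √(613²+40²) = √377369 ≈ 614.3, ∠ = arctan(40/613) ≈ 3.73°
|H| = 5 · 40 / 34750 ≈ 0.0057554
Gain = 20 log₁₀(0.0057554) ≈ -44.80 dB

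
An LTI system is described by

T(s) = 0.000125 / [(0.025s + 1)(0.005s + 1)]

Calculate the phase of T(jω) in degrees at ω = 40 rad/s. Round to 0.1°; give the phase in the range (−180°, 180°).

-56.3°

At ω = 40 rad/s:
pole (1 + j40·0.025) = 1 + j1 → |·| ≈ 1.4142, ∠ ≈ 45.00°
pole (1 + j40·0.005) = 1 + j0.2 → |·| ≈ 1.0198, ∠ ≈ 11.31°
∠T = (0°) − (45.00° + 11.31°) = -56.31°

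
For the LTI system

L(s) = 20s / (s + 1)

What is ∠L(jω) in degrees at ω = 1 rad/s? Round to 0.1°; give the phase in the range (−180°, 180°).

At s = jω = j1:
zero at origin: s = j1 → |·| = 1, ∠ = 90.00°
pole (s+1): 1 + j1 → |·| = √(1²+1²) = √2 ≈ 1.4142, ∠ = arctan(1/1) ≈ 45.00°
∠L = 90.00° − 45.00° = 45.00°

45.0°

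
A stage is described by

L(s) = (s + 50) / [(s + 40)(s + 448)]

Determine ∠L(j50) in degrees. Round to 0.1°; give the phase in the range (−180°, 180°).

At s = jω = j50:
zero (s+50): 50 + j50 → |·| = √(50²+50²) = √5000 ≈ 70.711, ∠ = arctan(50/50) ≈ 45.00°
pole (s+40): 40 + j50 → |·| = √(40²+50²) = √4100 ≈ 64.031, ∠ = arctan(50/40) ≈ 51.34°
pole (s+448): 448 + j50 → |·| = √(448²+50²) = √203204 ≈ 450.78, ∠ = arctan(50/448) ≈ 6.37°
∠L = 45.00° − 57.71° = -12.71°

-12.7°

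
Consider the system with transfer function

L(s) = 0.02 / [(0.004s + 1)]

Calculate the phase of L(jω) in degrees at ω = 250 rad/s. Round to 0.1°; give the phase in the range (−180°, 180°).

-45.0°

At ω = 250 rad/s:
pole (1 + j250·0.004) = 1 + j1 → |·| ≈ 1.4142, ∠ ≈ 45.00°
∠L = (0°) − (45.00°) = -45.00°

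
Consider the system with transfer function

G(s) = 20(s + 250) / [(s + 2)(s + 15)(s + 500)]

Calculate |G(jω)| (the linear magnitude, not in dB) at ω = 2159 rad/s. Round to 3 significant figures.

At s = jω = j2159:
zero (s+250): 250 + j2159 → |·| = √(250²+2159²) = √4723781 ≈ 2173.4, ∠ = arctan(2159/250) ≈ 83.39°
pole (s+2): 2 + j2159 → |·| = √(2²+2159²) = √4661285 ≈ 2159, ∠ = arctan(2159/2) ≈ 89.95°
pole (s+15): 15 + j2159 → |·| = √(15²+2159²) = √4661506 ≈ 2159.1, ∠ = arctan(2159/15) ≈ 89.60°
pole (s+500): 500 + j2159 → |·| = √(500²+2159²) = √4911281 ≈ 2216.1, ∠ = arctan(2159/500) ≈ 76.96°
|G| = 20 · 2173.4 / 1.033e+10 ≈ 4.2079e-06

4.21e-06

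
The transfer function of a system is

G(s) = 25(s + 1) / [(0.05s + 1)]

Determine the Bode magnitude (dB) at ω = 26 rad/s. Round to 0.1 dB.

At ω = 26 rad/s:
zero (1 + j26·1) = 1 + j26 → |·| ≈ 26.019, ∠ ≈ 87.80°
pole (1 + j26·0.05) = 1 + j1.3 → |·| ≈ 1.6401, ∠ ≈ 52.43°
|G| = 25 · 26.019 / (1.6401) ≈ 396.61
Gain = 20 log₁₀(396.61) ≈ 51.97 dB

52.0 dB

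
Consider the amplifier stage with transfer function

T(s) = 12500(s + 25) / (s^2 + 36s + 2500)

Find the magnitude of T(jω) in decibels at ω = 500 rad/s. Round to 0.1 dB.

28.0 dB

At s = jω = j500:
zero (s+25): 25 + j500 → |·| = √(25²+500²) = √250625 ≈ 500.62, ∠ = arctan(500/25) ≈ 87.14°
quadratic: (j500)² + 36·j500 + 2500 = -247500 + j18000 → |·| ≈ 2.4815e+05, ∠ ≈ 175.84°
|T| = 12500 · 500.62 / 2.4815e+05 ≈ 25.218
Gain = 20 log₁₀(25.218) ≈ 28.03 dB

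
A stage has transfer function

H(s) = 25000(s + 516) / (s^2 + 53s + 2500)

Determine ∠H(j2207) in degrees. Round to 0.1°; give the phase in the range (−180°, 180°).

-101.8°

At s = jω = j2207:
zero (s+516): 516 + j2207 → |·| = √(516²+2207²) = √5137105 ≈ 2266.5, ∠ = arctan(2207/516) ≈ 76.84°
quadratic: (j2207)² + 53·j2207 + 2500 = -4868349 + j116971 → |·| ≈ 4.8698e+06, ∠ ≈ 178.62°
∠H = 76.84° − 178.62° = -101.78°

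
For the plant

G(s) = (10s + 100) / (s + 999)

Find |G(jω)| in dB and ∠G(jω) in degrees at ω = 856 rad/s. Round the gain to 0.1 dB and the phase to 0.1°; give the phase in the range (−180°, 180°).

16.3 dB, 48.7°

Substitute s = j856:
Numerator: 10(j856) + 100 = 100 + j8560
Denominator: (j856) + 999 = 999 + j856
|N| = √(100² + 8560²) ≈ 8560.6, ∠N ≈ 89.33°
|D| = √(999² + 856²) ≈ 1315.6, ∠D ≈ 40.59°
|G| = 8560.6 / 1315.6 ≈ 6.507
Gain = 20 log₁₀(6.507) ≈ 16.27 dB
∠G = 89.33° − 40.59° = 48.74°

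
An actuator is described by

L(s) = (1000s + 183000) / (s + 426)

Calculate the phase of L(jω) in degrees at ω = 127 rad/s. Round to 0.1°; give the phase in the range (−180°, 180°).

18.2°

Substitute s = j127:
Numerator: 1000(j127) + 183000 = 183000 + j127000
Denominator: (j127) + 426 = 426 + j127
|N| = √(183000² + 127000²) ≈ 2.2275e+05, ∠N ≈ 34.76°
|D| = √(426² + 127²) ≈ 444.53, ∠D ≈ 16.60°
∠L = 34.76° − 16.60° = 18.16°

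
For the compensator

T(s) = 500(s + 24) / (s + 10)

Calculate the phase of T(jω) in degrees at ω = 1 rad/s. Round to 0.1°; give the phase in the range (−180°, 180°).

At s = jω = j1:
zero (s+24): 24 + j1 → |·| = √(24²+1²) = √577 ≈ 24.021, ∠ = arctan(1/24) ≈ 2.39°
pole (s+10): 10 + j1 → |·| = √(10²+1²) = √101 ≈ 10.05, ∠ = arctan(1/10) ≈ 5.71°
∠T = 2.39° − 5.71° = -3.32°

-3.3°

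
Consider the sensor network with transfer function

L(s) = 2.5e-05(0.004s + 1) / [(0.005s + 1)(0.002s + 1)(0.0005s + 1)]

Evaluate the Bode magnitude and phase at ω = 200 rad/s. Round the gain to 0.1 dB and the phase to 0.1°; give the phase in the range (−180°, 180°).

-93.6 dB, -33.9°

At ω = 200 rad/s:
zero (1 + j200·0.004) = 1 + j0.8 → |·| ≈ 1.2806, ∠ ≈ 38.66°
pole (1 + j200·0.005) = 1 + j1 → |·| ≈ 1.4142, ∠ ≈ 45.00°
pole (1 + j200·0.002) = 1 + j0.4 → |·| ≈ 1.077, ∠ ≈ 21.80°
pole (1 + j200·0.0005) = 1 + j0.1 → |·| ≈ 1.005, ∠ ≈ 5.71°
|L| = 2.5e-05 · 1.2806 / (1.4142 · 1.077 · 1.005) ≈ 2.0915e-05
Gain = 20 log₁₀(2.0915e-05) ≈ -93.59 dB
∠L = (38.66°) − (45.00° + 21.80° + 5.71°) = -33.85°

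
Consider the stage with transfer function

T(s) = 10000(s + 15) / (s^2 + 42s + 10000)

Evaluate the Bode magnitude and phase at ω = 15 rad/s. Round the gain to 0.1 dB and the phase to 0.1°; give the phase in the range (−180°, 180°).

26.7 dB, 41.3°

At s = jω = j15:
zero (s+15): 15 + j15 → |·| = √(15²+15²) = √450 ≈ 21.213, ∠ = arctan(15/15) ≈ 45.00°
quadratic: (j15)² + 42·j15 + 10000 = 9775 + j630 → |·| ≈ 9795.3, ∠ ≈ 3.69°
|T| = 10000 · 21.213 / 9795.3 ≈ 21.656
Gain = 20 log₁₀(21.656) ≈ 26.71 dB
∠T = 45.00° − 3.69° = 41.31°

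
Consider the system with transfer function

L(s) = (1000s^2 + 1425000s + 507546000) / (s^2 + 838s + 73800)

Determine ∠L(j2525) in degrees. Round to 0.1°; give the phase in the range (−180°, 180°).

Substitute s = j2525:
Numerator: 1000(j2525)^2 + 1425000(j2525) + 507546000 = -5868079000 + j3598125000
Denominator: (j2525)^2 + 838(j2525) + 73800 = -6301825 + j2115950
|N| = √(5868079000² + 3598125000²) ≈ 6.8834e+09, ∠N ≈ 148.48°
|D| = √(6301825² + 2115950²) ≈ 6.6476e+06, ∠D ≈ 161.44°
∠L = 148.48° − 161.44° = -12.96°

-13.0°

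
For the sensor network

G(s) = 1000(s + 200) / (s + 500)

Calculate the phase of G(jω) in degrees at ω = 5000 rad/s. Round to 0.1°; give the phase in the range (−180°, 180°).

3.4°

At s = jω = j5000:
zero (s+200): 200 + j5000 → |·| = √(200²+5000²) = √25040000 ≈ 5004, ∠ = arctan(5000/200) ≈ 87.71°
pole (s+500): 500 + j5000 → |·| = √(500²+5000²) = √25250000 ≈ 5024.9, ∠ = arctan(5000/500) ≈ 84.29°
∠G = 87.71° − 84.29° = 3.42°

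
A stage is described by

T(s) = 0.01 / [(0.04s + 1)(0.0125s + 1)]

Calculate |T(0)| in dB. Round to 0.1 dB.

-40.0 dB

T(0) = 0.01 · 1 / 1 = 0.01
20 log₁₀(0.01) ≈ -40.00 dB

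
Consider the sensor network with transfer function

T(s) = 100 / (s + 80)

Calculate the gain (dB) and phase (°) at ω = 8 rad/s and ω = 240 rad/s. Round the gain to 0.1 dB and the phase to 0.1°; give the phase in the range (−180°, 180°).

ω = 8: 1.9 dB, -5.7°; ω = 240: -8.1 dB, -71.6°

At s = jω = j8:
pole (s+80): 80 + j8 → |·| = √(80²+8²) = √6464 ≈ 80.399, ∠ = arctan(8/80) ≈ 5.71°
|T| = 100 / 80.399 ≈ 1.2438
Gain = 20 log₁₀(1.2438) ≈ 1.90 dB
∠T = 0.00° − 5.71° = -5.71°

At s = jω = j240:
pole (s+80): 80 + j240 → |·| = √(80²+240²) = √64000 ≈ 252.98, ∠ = arctan(240/80) ≈ 71.57°
|T| = 100 / 252.98 ≈ 0.39529
Gain = 20 log₁₀(0.39529) ≈ -8.06 dB
∠T = 0.00° − 71.57° = -71.57°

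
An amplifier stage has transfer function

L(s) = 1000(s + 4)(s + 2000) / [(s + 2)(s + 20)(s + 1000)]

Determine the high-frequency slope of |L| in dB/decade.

Each pole contributes −20 dB/decade at high frequency; each zero contributes +20 dB/decade.
Net: 2 zero(s) − 3 pole(s) → -20 dB/decade.

-20 dB/decade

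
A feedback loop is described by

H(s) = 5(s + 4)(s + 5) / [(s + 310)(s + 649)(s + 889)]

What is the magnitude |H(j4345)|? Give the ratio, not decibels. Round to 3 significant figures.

0.00111

At s = jω = j4345:
zero (s+4): 4 + j4345 → |·| = √(4²+4345²) = √18879041 ≈ 4345, ∠ = arctan(4345/4) ≈ 89.95°
zero (s+5): 5 + j4345 → |·| = √(5²+4345²) = √18879050 ≈ 4345, ∠ = arctan(4345/5) ≈ 89.93°
pole (s+310): 310 + j4345 → |·| = √(310²+4345²) = √18975125 ≈ 4356, ∠ = arctan(4345/310) ≈ 85.92°
pole (s+649): 649 + j4345 → |·| = √(649²+4345²) = √19300226 ≈ 4393.2, ∠ = arctan(4345/649) ≈ 81.50°
pole (s+889): 889 + j4345 → |·| = √(889²+4345²) = √19669346 ≈ 4435, ∠ = arctan(4345/889) ≈ 78.44°
|H| = 5 · 1.8879e+07 / 8.4872e+10 ≈ 0.0011122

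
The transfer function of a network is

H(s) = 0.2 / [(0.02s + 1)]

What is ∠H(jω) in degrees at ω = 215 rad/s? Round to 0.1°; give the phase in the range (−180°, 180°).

At ω = 215 rad/s:
pole (1 + j215·0.02) = 1 + j4.3 → |·| ≈ 4.4147, ∠ ≈ 76.91°
∠H = (0°) − (76.91°) = -76.91°

-76.9°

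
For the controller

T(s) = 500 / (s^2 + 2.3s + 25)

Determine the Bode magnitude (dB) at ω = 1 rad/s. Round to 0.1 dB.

At s = jω = j1:
quadratic: (j1)² + 2.3·j1 + 25 = 24 + j2.3 → |·| ≈ 24.11, ∠ ≈ 5.47°
|T| = 500 / 24.11 ≈ 20.738
Gain = 20 log₁₀(20.738) ≈ 26.34 dB

26.3 dB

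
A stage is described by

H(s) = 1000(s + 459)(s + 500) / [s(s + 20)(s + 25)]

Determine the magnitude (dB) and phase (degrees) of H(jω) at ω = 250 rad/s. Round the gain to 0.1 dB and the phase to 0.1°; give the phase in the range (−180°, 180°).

25.4 dB, 155.4°

At s = jω = j250:
zero (s+459): 459 + j250 → |·| = √(459²+250²) = √273181 ≈ 522.67, ∠ = arctan(250/459) ≈ 28.58°
zero (s+500): 500 + j250 → |·| = √(500²+250²) = √312500 ≈ 559.02, ∠ = arctan(250/500) ≈ 26.57°
pole (s+20): 20 + j250 → |·| = √(20²+250²) = √62900 ≈ 250.8, ∠ = arctan(250/20) ≈ 85.43°
pole (s+25): 25 + j250 → |·| = √(25²+250²) = √63125 ≈ 251.25, ∠ = arctan(250/25) ≈ 84.29°
pole at origin: |s| = 250, ∠ = 90.00° (in denominator)
|H| = 1000 · 2.9218e+05 / 1.5753e+07 ≈ 18.548
Gain = 20 log₁₀(18.548) ≈ 25.37 dB
∠H = 55.15° − 259.72° = -204.57° ≡ 155.43° (principal value)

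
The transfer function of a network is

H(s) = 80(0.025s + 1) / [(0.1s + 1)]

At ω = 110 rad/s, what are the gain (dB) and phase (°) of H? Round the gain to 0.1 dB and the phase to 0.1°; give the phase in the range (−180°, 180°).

26.5 dB, -14.8°

At ω = 110 rad/s:
zero (1 + j110·0.025) = 1 + j2.75 → |·| ≈ 2.9262, ∠ ≈ 70.02°
pole (1 + j110·0.1) = 1 + j11 → |·| ≈ 11.045, ∠ ≈ 84.81°
|H| = 80 · 2.9262 / (11.045) ≈ 21.195
Gain = 20 log₁₀(21.195) ≈ 26.52 dB
∠H = (70.02°) − (84.81°) = -14.79°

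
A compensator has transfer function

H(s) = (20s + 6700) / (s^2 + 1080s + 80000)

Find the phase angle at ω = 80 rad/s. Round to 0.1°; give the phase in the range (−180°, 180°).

Substitute s = j80:
Numerator: 20(j80) + 6700 = 6700 + j1600
Denominator: (j80)^2 + 1080(j80) + 80000 = 73600 + j86400
|N| = √(6700² + 1600²) ≈ 6888.4, ∠N ≈ 13.43°
|D| = √(73600² + 86400²) ≈ 1.135e+05, ∠D ≈ 49.57°
∠H = 13.43° − 49.57° = -36.14°

-36.1°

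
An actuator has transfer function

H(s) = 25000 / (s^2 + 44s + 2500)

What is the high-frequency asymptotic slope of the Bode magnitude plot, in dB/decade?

Each pole contributes −20 dB/decade at high frequency; each zero contributes +20 dB/decade.
Net: 0 zero(s) − 2 pole(s) → -40 dB/decade.

-40 dB/decade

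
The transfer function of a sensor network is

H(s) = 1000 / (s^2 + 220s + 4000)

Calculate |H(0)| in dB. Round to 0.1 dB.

-12.0 dB

H(0) = 1000 / 4000 = 0.25
20 log₁₀(0.25) ≈ -12.04 dB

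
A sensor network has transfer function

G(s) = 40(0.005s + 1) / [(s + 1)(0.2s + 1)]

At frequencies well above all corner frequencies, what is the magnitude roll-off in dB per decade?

-20 dB/decade

Each pole contributes −20 dB/decade at high frequency; each zero contributes +20 dB/decade.
Net: 1 zero(s) − 2 pole(s) → -20 dB/decade.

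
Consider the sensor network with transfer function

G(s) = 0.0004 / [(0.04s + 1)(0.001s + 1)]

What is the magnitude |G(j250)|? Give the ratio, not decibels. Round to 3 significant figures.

At ω = 250 rad/s:
pole (1 + j250·0.04) = 1 + j10 → |·| ≈ 10.05, ∠ ≈ 84.29°
pole (1 + j250·0.001) = 1 + j0.25 → |·| ≈ 1.0308, ∠ ≈ 14.04°
|G| = 0.0004 · 1 / (10.05 · 1.0308) ≈ 3.8612e-05

3.86e-05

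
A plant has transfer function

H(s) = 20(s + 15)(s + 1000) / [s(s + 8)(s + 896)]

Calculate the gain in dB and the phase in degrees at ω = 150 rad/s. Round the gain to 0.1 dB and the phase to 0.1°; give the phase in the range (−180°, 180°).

At s = jω = j150:
zero (s+15): 15 + j150 → |·| = √(15²+150²) = √22725 ≈ 150.75, ∠ = arctan(150/15) ≈ 84.29°
zero (s+1000): 1000 + j150 → |·| = √(1000²+150²) = √1022500 ≈ 1011.2, ∠ = arctan(150/1000) ≈ 8.53°
pole (s+8): 8 + j150 → |·| = √(8²+150²) = √22564 ≈ 150.21, ∠ = arctan(150/8) ≈ 86.95°
pole (s+896): 896 + j150 → |·| = √(896²+150²) = √825316 ≈ 908.47, ∠ = arctan(150/896) ≈ 9.50°
pole at origin: |s| = 150, ∠ = 90.00° (in denominator)
|H| = 20 · 1.5244e+05 / 2.0469e+07 ≈ 0.14895
Gain = 20 log₁₀(0.14895) ≈ -16.54 dB
∠H = 92.82° − 186.45° = -93.63°

-16.5 dB, -93.6°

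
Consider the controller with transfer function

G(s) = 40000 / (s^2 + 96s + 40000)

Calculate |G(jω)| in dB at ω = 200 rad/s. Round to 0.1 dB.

6.4 dB

At s = jω = j200:
quadratic: (j200)² + 96·j200 + 40000 = 0 + j19200 → |·| ≈ 19200, ∠ ≈ 90.00°
|G| = 40000 / 19200 ≈ 2.0833
Gain = 20 log₁₀(2.0833) ≈ 6.38 dB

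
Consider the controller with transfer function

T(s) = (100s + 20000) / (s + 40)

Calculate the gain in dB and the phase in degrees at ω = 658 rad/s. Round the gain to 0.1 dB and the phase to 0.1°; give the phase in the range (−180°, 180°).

40.4 dB, -13.4°

Substitute s = j658:
Numerator: 100(j658) + 20000 = 20000 + j65800
Denominator: (j658) + 40 = 40 + j658
|N| = √(20000² + 65800²) ≈ 68772, ∠N ≈ 73.09°
|D| = √(40² + 658²) ≈ 659.21, ∠D ≈ 86.52°
|T| = 68772 / 659.21 ≈ 104.32
Gain = 20 log₁₀(104.32) ≈ 40.37 dB
∠T = 73.09° − 86.52° = -13.43°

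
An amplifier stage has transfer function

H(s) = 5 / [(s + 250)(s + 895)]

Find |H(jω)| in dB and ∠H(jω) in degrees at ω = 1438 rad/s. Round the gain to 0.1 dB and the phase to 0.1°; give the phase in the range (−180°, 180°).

-113.9 dB, -138.2°

At s = jω = j1438:
pole (s+250): 250 + j1438 → |·| = √(250²+1438²) = √2130344 ≈ 1459.6, ∠ = arctan(1438/250) ≈ 80.14°
pole (s+895): 895 + j1438 → |·| = √(895²+1438²) = √2868869 ≈ 1693.8, ∠ = arctan(1438/895) ≈ 58.10°
|H| = 5 / 2.4723e+06 ≈ 2.0224e-06
Gain = 20 log₁₀(2.0224e-06) ≈ -113.88 dB
∠H = 0.00° − 138.24° = -138.24°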